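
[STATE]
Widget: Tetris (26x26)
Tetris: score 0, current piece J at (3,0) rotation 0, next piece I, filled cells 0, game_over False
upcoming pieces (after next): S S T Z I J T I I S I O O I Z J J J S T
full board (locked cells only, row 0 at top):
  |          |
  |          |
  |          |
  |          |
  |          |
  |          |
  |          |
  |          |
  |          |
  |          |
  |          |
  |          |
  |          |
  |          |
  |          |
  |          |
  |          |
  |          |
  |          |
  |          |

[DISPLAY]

   █      │Next:          
   ███    │████           
          │               
          │               
          │               
          │               
          │Score:         
          │0              
          │               
          │               
          │               
          │               
          │               
          │               
          │               
          │               
          │               
          │               
          │               
          │               
          │               
          │               
          │               
          │               
          │               
          │               


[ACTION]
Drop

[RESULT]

          │Next:          
   █      │████           
   ███    │               
          │               
          │               
          │               
          │Score:         
          │0              
          │               
          │               
          │               
          │               
          │               
          │               
          │               
          │               
          │               
          │               
          │               
          │               
          │               
          │               
          │               
          │               
          │               
          │               


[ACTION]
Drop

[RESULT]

          │Next:          
          │████           
   █      │               
   ███    │               
          │               
          │               
          │Score:         
          │0              
          │               
          │               
          │               
          │               
          │               
          │               
          │               
          │               
          │               
          │               
          │               
          │               
          │               
          │               
          │               
          │               
          │               
          │               


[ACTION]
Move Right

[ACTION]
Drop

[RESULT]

          │Next:          
          │████           
          │               
    █     │               
    ███   │               
          │               
          │Score:         
          │0              
          │               
          │               
          │               
          │               
          │               
          │               
          │               
          │               
          │               
          │               
          │               
          │               
          │               
          │               
          │               
          │               
          │               
          │               


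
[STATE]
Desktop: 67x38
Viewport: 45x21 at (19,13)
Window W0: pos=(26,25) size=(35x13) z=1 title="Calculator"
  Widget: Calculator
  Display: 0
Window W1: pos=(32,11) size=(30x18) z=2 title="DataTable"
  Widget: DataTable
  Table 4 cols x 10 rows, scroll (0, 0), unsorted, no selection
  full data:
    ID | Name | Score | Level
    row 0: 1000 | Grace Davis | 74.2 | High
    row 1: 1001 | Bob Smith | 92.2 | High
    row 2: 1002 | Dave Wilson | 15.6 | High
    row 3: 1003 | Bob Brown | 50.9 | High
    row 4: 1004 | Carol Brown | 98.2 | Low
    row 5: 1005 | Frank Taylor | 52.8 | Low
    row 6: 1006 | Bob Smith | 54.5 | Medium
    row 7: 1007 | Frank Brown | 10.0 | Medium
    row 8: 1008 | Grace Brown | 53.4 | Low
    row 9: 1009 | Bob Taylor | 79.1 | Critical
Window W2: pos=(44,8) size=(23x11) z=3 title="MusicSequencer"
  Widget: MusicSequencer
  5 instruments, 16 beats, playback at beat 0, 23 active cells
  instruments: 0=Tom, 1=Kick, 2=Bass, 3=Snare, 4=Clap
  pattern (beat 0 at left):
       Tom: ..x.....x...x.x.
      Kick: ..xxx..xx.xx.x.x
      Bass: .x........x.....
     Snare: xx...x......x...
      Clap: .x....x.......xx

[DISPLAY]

             ┠───────────┃  Kick··███··██·██·
             ┃ID  │Name  ┃  Bass·█········█··
             ┃────┼──────┃ Snare██···█······█
             ┃1000│Grace ┃  Clap·█····█······
             ┃1001│Bob Sm┃                   
             ┃1002│Dave W┗━━━━━━━━━━━━━━━━━━━
             ┃1003│Bob Brown   │50.9 │High┃  
             ┃1004│Carol Brown │98.2 │Low ┃  
             ┃1005│Frank Taylor│52.8 │Low ┃  
             ┃1006│Bob Smith   │54.5 │Medi┃  
             ┃1007│Frank Brown │10.0 │Medi┃  
             ┃1008│Grace Brown │53.4 │Low ┃  
       ┏━━━━━┃1009│Bob Taylor  │79.1 │Crit┃  
       ┃ Calc┃                            ┃  
       ┠─────┃                            ┃  
       ┃     ┗━━━━━━━━━━━━━━━━━━━━━━━━━━━━┛  
       ┃┌───┬───┬───┬───┐                ┃   
       ┃│ 7 │ 8 │ 9 │ ÷ │                ┃   
       ┃├───┼───┼───┼───┤                ┃   
       ┃│ 4 │ 5 │ 6 │ × │                ┃   
       ┃├───┼───┼───┼───┤                ┃   


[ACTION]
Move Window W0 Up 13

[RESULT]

       ┃ Calc┠───────────┃  Kick··███··██·██·
       ┠─────┃ID  │Name  ┃  Bass·█········█··
       ┃     ┃────┼──────┃ Snare██···█······█
       ┃┌───┬┃1000│Grace ┃  Clap·█····█······
       ┃│ 7 │┃1001│Bob Sm┃                   
       ┃├───┼┃1002│Dave W┗━━━━━━━━━━━━━━━━━━━
       ┃│ 4 │┃1003│Bob Brown   │50.9 │High┃  
       ┃├───┼┃1004│Carol Brown │98.2 │Low ┃  
       ┃│ 1 │┃1005│Frank Taylor│52.8 │Low ┃  
       ┃├───┼┃1006│Bob Smith   │54.5 │Medi┃  
       ┃│ 0 │┃1007│Frank Brown │10.0 │Medi┃  
       ┗━━━━━┃1008│Grace Brown │53.4 │Low ┃  
             ┃1009│Bob Taylor  │79.1 │Crit┃  
             ┃                            ┃  
             ┃                            ┃  
             ┗━━━━━━━━━━━━━━━━━━━━━━━━━━━━┛  
                                             
                                             
                                             
                                             
                                             


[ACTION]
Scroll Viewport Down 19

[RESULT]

       ┃│ 7 │┃1001│Bob Sm┃                   
       ┃├───┼┃1002│Dave W┗━━━━━━━━━━━━━━━━━━━
       ┃│ 4 │┃1003│Bob Brown   │50.9 │High┃  
       ┃├───┼┃1004│Carol Brown │98.2 │Low ┃  
       ┃│ 1 │┃1005│Frank Taylor│52.8 │Low ┃  
       ┃├───┼┃1006│Bob Smith   │54.5 │Medi┃  
       ┃│ 0 │┃1007│Frank Brown │10.0 │Medi┃  
       ┗━━━━━┃1008│Grace Brown │53.4 │Low ┃  
             ┃1009│Bob Taylor  │79.1 │Crit┃  
             ┃                            ┃  
             ┃                            ┃  
             ┗━━━━━━━━━━━━━━━━━━━━━━━━━━━━┛  
                                             
                                             
                                             
                                             
                                             
                                             
                                             
                                             
                                             


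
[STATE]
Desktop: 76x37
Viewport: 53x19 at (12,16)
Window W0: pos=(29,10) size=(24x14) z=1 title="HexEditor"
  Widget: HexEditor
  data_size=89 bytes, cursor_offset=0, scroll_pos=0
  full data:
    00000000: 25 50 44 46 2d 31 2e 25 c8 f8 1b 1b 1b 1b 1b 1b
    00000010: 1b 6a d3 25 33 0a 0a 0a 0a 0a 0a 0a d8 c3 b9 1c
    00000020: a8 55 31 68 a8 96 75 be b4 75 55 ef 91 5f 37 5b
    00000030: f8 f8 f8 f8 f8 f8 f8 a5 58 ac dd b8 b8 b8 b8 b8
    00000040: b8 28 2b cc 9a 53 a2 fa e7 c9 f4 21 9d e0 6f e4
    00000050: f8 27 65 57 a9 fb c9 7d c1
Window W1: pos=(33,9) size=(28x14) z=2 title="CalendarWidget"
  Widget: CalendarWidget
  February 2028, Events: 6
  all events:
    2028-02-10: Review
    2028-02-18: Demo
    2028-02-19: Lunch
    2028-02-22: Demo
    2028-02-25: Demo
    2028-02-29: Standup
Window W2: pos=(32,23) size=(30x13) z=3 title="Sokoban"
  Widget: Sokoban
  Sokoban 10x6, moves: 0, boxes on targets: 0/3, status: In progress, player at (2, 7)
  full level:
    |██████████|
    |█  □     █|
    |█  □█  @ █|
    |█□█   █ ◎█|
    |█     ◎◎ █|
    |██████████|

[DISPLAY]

                 ┃000┃14 15 16 17 18* 19* 20    ┃    
                 ┃000┃21 22* 23 24 25* 26 27    ┃    
                 ┃000┃28 29*                    ┃    
                 ┃   ┃                          ┃    
                 ┃   ┃                          ┃    
                 ┃   ┃                          ┃    
                 ┃   ┗━━━━━━━━━━━━━━━━━━━━━━━━━━┛    
                 ┗━━┏━━━━━━━━━━━━━━━━━━━━━━━━━━━━┓   
                    ┃ Sokoban                    ┃   
                    ┠────────────────────────────┨   
                    ┃██████████                  ┃   
                    ┃█  □     █                  ┃   
                    ┃█  □█  @ █                  ┃   
                    ┃█□█   █ ◎█                  ┃   
                    ┃█     ◎◎ █                  ┃   
                    ┃██████████                  ┃   
                    ┃Moves: 0  0/3               ┃   
                    ┃                            ┃   
                    ┃                            ┃   


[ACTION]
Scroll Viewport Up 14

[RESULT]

                                                     
                                                     
                                                     
                                                     
                                                     
                                                     
                                                     
                     ┏━━━━━━━━━━━━━━━━━━━━━━━━━━┓    
                 ┏━━━┃ CalendarWidget           ┃    
                 ┃ He┠──────────────────────────┨    
                 ┠───┃      February 2028       ┃    
                 ┃000┃Mo Tu We Th Fr Sa Su      ┃    
                 ┃000┃    1  2  3  4  5  6      ┃    
                 ┃000┃ 7  8  9 10* 11 12 13     ┃    
                 ┃000┃14 15 16 17 18* 19* 20    ┃    
                 ┃000┃21 22* 23 24 25* 26 27    ┃    
                 ┃000┃28 29*                    ┃    
                 ┃   ┃                          ┃    
                 ┃   ┃                          ┃    


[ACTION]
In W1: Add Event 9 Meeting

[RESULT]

                                                     
                                                     
                                                     
                                                     
                                                     
                                                     
                                                     
                     ┏━━━━━━━━━━━━━━━━━━━━━━━━━━┓    
                 ┏━━━┃ CalendarWidget           ┃    
                 ┃ He┠──────────────────────────┨    
                 ┠───┃      February 2028       ┃    
                 ┃000┃Mo Tu We Th Fr Sa Su      ┃    
                 ┃000┃    1  2  3  4  5  6      ┃    
                 ┃000┃ 7  8  9* 10* 11 12 13    ┃    
                 ┃000┃14 15 16 17 18* 19* 20    ┃    
                 ┃000┃21 22* 23 24 25* 26 27    ┃    
                 ┃000┃28 29*                    ┃    
                 ┃   ┃                          ┃    
                 ┃   ┃                          ┃    


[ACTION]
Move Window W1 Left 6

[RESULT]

                                                     
                                                     
                                                     
                                                     
                                                     
                                                     
                                                     
               ┏━━━━━━━━━━━━━━━━━━━━━━━━━━┓          
               ┃ CalendarWidget           ┃          
               ┠──────────────────────────┨          
               ┃      February 2028       ┃          
               ┃Mo Tu We Th Fr Sa Su      ┃          
               ┃    1  2  3  4  5  6      ┃          
               ┃ 7  8  9* 10* 11 12 13    ┃          
               ┃14 15 16 17 18* 19* 20    ┃          
               ┃21 22* 23 24 25* 26 27    ┃          
               ┃28 29*                    ┃          
               ┃                          ┃          
               ┃                          ┃          


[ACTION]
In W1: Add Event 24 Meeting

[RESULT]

                                                     
                                                     
                                                     
                                                     
                                                     
                                                     
                                                     
               ┏━━━━━━━━━━━━━━━━━━━━━━━━━━┓          
               ┃ CalendarWidget           ┃          
               ┠──────────────────────────┨          
               ┃      February 2028       ┃          
               ┃Mo Tu We Th Fr Sa Su      ┃          
               ┃    1  2  3  4  5  6      ┃          
               ┃ 7  8  9* 10* 11 12 13    ┃          
               ┃14 15 16 17 18* 19* 20    ┃          
               ┃21 22* 23 24* 25* 26 27   ┃          
               ┃28 29*                    ┃          
               ┃                          ┃          
               ┃                          ┃          


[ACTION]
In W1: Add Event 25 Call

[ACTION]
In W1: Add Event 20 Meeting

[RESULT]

                                                     
                                                     
                                                     
                                                     
                                                     
                                                     
                                                     
               ┏━━━━━━━━━━━━━━━━━━━━━━━━━━┓          
               ┃ CalendarWidget           ┃          
               ┠──────────────────────────┨          
               ┃      February 2028       ┃          
               ┃Mo Tu We Th Fr Sa Su      ┃          
               ┃    1  2  3  4  5  6      ┃          
               ┃ 7  8  9* 10* 11 12 13    ┃          
               ┃14 15 16 17 18* 19* 20*   ┃          
               ┃21 22* 23 24* 25* 26 27   ┃          
               ┃28 29*                    ┃          
               ┃                          ┃          
               ┃                          ┃          


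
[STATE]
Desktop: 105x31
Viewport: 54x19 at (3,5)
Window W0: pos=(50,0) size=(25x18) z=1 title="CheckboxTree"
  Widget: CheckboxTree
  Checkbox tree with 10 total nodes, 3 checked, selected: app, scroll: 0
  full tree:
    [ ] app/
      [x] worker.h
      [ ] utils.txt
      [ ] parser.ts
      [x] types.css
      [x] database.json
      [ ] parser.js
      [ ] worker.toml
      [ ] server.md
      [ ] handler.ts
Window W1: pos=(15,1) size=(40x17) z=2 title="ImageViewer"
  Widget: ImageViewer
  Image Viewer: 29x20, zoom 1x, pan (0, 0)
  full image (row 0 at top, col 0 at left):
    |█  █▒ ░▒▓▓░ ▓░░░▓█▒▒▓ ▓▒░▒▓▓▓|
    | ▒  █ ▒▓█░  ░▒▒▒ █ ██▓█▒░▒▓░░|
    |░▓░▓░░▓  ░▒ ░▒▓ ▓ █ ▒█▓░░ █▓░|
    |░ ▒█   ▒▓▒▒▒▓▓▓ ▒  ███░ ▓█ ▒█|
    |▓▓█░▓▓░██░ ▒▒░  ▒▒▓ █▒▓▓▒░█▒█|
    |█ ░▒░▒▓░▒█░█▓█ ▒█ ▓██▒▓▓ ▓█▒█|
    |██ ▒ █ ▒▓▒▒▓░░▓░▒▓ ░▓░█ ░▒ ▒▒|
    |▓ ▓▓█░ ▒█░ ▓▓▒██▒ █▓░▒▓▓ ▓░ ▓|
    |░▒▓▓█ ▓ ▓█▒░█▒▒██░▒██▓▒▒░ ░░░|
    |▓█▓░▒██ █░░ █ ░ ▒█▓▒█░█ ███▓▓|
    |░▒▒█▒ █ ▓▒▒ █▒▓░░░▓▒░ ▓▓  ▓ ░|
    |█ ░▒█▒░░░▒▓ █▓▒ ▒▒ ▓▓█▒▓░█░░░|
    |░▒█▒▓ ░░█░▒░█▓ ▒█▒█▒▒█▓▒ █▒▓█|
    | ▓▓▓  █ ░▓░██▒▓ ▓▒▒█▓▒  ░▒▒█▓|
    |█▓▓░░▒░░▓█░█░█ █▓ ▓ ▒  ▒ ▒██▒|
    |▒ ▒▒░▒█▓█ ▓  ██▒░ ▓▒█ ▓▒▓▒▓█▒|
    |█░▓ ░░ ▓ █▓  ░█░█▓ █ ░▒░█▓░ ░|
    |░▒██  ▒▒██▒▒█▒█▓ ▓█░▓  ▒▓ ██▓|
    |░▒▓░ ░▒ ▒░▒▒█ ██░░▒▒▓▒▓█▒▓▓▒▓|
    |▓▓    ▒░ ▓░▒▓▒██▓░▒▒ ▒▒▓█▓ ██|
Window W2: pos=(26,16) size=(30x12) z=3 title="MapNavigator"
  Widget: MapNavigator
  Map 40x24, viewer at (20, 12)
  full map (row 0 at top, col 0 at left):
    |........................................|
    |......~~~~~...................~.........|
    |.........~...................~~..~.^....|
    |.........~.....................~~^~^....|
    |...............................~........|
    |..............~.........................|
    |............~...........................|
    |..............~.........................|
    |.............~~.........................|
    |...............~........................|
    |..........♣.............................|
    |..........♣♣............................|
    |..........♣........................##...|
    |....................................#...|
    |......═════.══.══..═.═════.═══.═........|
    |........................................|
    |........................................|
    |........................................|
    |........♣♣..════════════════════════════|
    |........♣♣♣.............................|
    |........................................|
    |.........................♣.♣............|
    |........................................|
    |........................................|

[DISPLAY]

            ┃ ▒  █ ▒▓█░  ░▒▒▒ █ ██▓█▒░▒▓░░         ┃ ]
            ┃░▓░▓░░▓  ░▒ ░▒▓ ▓ █ ▒█▓░░ █▓░         ┃ ]
            ┃░ ▒█   ▒▓▒▒▒▓▓▓ ▒  ███░ ▓█ ▒█         ┃x]
            ┃▓▓█░▓▓░██░ ▒▒░  ▒▒▓ █▒▓▓▒░█▒█         ┃x]
            ┃█ ░▒░▒▓░▒█░█▓█ ▒█ ▓██▒▓▓ ▓█▒█         ┃ ]
            ┃██ ▒ █ ▒▓▒▒▓░░▓░▒▓ ░▓░█ ░▒ ▒▒         ┃ ]
            ┃▓ ▓▓█░ ▒█░ ▓▓▒██▒ █▓░▒▓▓ ▓░ ▓         ┃ ]
            ┃░▒▓▓█ ▓ ▓█▒░█▒▒██░▒██▓▒▒░ ░░░         ┃ ]
            ┃▓█▓░▒██ █░░ █ ░ ▒█▓▒█░█ ███▓▓         ┃  
            ┃░▒▒█▒ █ ▓▒▒ █▒▓░░░▓▒░ ▓▓  ▓ ░         ┃  
            ┃█ ░▒█▒░░░▒▓ █▓▒ ▒▒ ▓▓█▒▓░█░░░         ┃  
            ┃░▒█▒▓ ░░█░┏━━━━━━━━━━━━━━━━━━━━━━━━━━━━┓ 
            ┗━━━━━━━━━━┃ MapNavigator               ┃━
                       ┠────────────────────────────┨ 
                       ┃.......~~...................┃ 
                       ┃.........~..................┃ 
                       ┃....♣.......................┃ 
                       ┃....♣♣......................┃ 
                       ┃....♣.........@.............┃ 


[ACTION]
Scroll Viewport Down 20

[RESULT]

            ┃░▒▓▓█ ▓ ▓█▒░█▒▒██░▒██▓▒▒░ ░░░         ┃ ]
            ┃▓█▓░▒██ █░░ █ ░ ▒█▓▒█░█ ███▓▓         ┃  
            ┃░▒▒█▒ █ ▓▒▒ █▒▓░░░▓▒░ ▓▓  ▓ ░         ┃  
            ┃█ ░▒█▒░░░▒▓ █▓▒ ▒▒ ▓▓█▒▓░█░░░         ┃  
            ┃░▒█▒▓ ░░█░┏━━━━━━━━━━━━━━━━━━━━━━━━━━━━┓ 
            ┗━━━━━━━━━━┃ MapNavigator               ┃━
                       ┠────────────────────────────┨ 
                       ┃.......~~...................┃ 
                       ┃.........~..................┃ 
                       ┃....♣.......................┃ 
                       ┃....♣♣......................┃ 
                       ┃....♣.........@.............┃ 
                       ┃............................┃ 
                       ┃═════.══.══..═.═════.═══.═..┃ 
                       ┃............................┃ 
                       ┗━━━━━━━━━━━━━━━━━━━━━━━━━━━━┛ 
                                                      
                                                      
                                                      


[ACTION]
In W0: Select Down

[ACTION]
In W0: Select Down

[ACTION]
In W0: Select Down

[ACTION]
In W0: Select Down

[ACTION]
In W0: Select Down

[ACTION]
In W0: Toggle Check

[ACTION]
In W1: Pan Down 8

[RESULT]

            ┃█░▓ ░░ ▓ █▓  ░█░█▓ █ ░▒░█▓░ ░         ┃ ]
            ┃░▒██  ▒▒██▒▒█▒█▓ ▓█░▓  ▒▓ ██▓         ┃  
            ┃░▒▓░ ░▒ ▒░▒▒█ ██░░▒▒▓▒▓█▒▓▓▒▓         ┃  
            ┃▓▓    ▒░ ▓░▒▓▒██▓░▒▒ ▒▒▓█▓ ██         ┃  
            ┃          ┏━━━━━━━━━━━━━━━━━━━━━━━━━━━━┓ 
            ┗━━━━━━━━━━┃ MapNavigator               ┃━
                       ┠────────────────────────────┨ 
                       ┃.......~~...................┃ 
                       ┃.........~..................┃ 
                       ┃....♣.......................┃ 
                       ┃....♣♣......................┃ 
                       ┃....♣.........@.............┃ 
                       ┃............................┃ 
                       ┃═════.══.══..═.═════.═══.═..┃ 
                       ┃............................┃ 
                       ┗━━━━━━━━━━━━━━━━━━━━━━━━━━━━┛ 
                                                      
                                                      
                                                      


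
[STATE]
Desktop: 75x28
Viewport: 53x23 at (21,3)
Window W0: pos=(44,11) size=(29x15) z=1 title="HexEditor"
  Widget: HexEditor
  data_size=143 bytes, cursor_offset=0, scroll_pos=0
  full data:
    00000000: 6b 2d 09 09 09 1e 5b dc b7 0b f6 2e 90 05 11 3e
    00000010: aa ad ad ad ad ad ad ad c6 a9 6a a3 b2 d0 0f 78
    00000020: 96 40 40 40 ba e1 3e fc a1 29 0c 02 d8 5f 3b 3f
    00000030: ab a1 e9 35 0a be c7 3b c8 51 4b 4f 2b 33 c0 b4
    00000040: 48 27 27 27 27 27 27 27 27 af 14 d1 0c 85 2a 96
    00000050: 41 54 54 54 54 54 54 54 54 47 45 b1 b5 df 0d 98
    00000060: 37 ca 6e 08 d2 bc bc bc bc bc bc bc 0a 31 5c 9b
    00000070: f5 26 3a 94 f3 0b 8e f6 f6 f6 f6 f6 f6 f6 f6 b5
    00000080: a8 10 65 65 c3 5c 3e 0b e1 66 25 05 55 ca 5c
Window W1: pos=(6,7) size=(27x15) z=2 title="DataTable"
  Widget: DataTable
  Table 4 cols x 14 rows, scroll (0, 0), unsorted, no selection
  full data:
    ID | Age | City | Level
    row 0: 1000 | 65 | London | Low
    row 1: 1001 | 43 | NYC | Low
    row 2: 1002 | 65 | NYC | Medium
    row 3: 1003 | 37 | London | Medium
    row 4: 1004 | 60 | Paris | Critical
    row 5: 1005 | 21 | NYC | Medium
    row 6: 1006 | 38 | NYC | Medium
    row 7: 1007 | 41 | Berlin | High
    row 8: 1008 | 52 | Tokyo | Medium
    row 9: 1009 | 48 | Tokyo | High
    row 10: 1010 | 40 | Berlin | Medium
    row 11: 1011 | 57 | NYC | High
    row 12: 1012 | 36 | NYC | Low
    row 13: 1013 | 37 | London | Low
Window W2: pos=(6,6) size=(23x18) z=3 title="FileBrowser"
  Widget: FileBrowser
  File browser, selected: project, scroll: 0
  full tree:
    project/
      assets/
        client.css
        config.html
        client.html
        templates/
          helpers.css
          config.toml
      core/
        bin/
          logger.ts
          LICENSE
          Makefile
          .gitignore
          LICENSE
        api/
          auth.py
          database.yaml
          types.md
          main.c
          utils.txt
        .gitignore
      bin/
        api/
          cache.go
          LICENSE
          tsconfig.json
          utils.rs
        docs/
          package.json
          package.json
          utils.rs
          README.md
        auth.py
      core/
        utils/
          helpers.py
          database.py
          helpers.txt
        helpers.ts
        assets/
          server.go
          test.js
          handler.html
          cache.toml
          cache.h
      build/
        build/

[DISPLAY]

                                                     
                                                     
                                                     
━━━━━━━┓                                             
       ┃━━━┓                                         
───────┨   ┃                                         
       ┃───┨                                         
/      ┃   ┃                                         
       ┃── ┃           ┏━━━━━━━━━━━━━━━━━━━━━━━━━━━┓ 
       ┃   ┃           ┃ HexEditor                 ┃ 
       ┃   ┃           ┠───────────────────────────┨ 
       ┃   ┃           ┃00000000  6B 2d 09 09 09 1e┃ 
       ┃   ┃           ┃00000010  aa ad ad ad ad ad┃ 
       ┃al ┃           ┃00000020  96 40 40 40 ba e1┃ 
       ┃   ┃           ┃00000030  ab a1 e9 35 0a be┃ 
       ┃   ┃           ┃00000040  48 27 27 27 27 27┃ 
       ┃   ┃           ┃00000050  41 54 54 54 54 54┃ 
       ┃   ┃           ┃00000060  37 ca 6e 08 d2 bc┃ 
       ┃━━━┛           ┃00000070  f5 26 3a 94 f3 0b┃ 
       ┃               ┃00000080  a8 10 65 65 c3 5c┃ 
━━━━━━━┛               ┃                           ┃ 
                       ┃                           ┃ 
                       ┗━━━━━━━━━━━━━━━━━━━━━━━━━━━┛ 


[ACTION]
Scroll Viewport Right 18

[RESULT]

                                                     
                                                     
                                                     
━━━━━━┓                                              
      ┃━━━┓                                          
──────┨   ┃                                          
      ┃───┨                                          
      ┃   ┃                                          
      ┃── ┃           ┏━━━━━━━━━━━━━━━━━━━━━━━━━━━┓  
      ┃   ┃           ┃ HexEditor                 ┃  
      ┃   ┃           ┠───────────────────────────┨  
      ┃   ┃           ┃00000000  6B 2d 09 09 09 1e┃  
      ┃   ┃           ┃00000010  aa ad ad ad ad ad┃  
      ┃al ┃           ┃00000020  96 40 40 40 ba e1┃  
      ┃   ┃           ┃00000030  ab a1 e9 35 0a be┃  
      ┃   ┃           ┃00000040  48 27 27 27 27 27┃  
      ┃   ┃           ┃00000050  41 54 54 54 54 54┃  
      ┃   ┃           ┃00000060  37 ca 6e 08 d2 bc┃  
      ┃━━━┛           ┃00000070  f5 26 3a 94 f3 0b┃  
      ┃               ┃00000080  a8 10 65 65 c3 5c┃  
━━━━━━┛               ┃                           ┃  
                      ┃                           ┃  
                      ┗━━━━━━━━━━━━━━━━━━━━━━━━━━━┛  


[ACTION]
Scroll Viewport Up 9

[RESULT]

                                                     
                                                     
                                                     
                                                     
                                                     
                                                     
━━━━━━┓                                              
      ┃━━━┓                                          
──────┨   ┃                                          
      ┃───┨                                          
      ┃   ┃                                          
      ┃── ┃           ┏━━━━━━━━━━━━━━━━━━━━━━━━━━━┓  
      ┃   ┃           ┃ HexEditor                 ┃  
      ┃   ┃           ┠───────────────────────────┨  
      ┃   ┃           ┃00000000  6B 2d 09 09 09 1e┃  
      ┃   ┃           ┃00000010  aa ad ad ad ad ad┃  
      ┃al ┃           ┃00000020  96 40 40 40 ba e1┃  
      ┃   ┃           ┃00000030  ab a1 e9 35 0a be┃  
      ┃   ┃           ┃00000040  48 27 27 27 27 27┃  
      ┃   ┃           ┃00000050  41 54 54 54 54 54┃  
      ┃   ┃           ┃00000060  37 ca 6e 08 d2 bc┃  
      ┃━━━┛           ┃00000070  f5 26 3a 94 f3 0b┃  
      ┃               ┃00000080  a8 10 65 65 c3 5c┃  


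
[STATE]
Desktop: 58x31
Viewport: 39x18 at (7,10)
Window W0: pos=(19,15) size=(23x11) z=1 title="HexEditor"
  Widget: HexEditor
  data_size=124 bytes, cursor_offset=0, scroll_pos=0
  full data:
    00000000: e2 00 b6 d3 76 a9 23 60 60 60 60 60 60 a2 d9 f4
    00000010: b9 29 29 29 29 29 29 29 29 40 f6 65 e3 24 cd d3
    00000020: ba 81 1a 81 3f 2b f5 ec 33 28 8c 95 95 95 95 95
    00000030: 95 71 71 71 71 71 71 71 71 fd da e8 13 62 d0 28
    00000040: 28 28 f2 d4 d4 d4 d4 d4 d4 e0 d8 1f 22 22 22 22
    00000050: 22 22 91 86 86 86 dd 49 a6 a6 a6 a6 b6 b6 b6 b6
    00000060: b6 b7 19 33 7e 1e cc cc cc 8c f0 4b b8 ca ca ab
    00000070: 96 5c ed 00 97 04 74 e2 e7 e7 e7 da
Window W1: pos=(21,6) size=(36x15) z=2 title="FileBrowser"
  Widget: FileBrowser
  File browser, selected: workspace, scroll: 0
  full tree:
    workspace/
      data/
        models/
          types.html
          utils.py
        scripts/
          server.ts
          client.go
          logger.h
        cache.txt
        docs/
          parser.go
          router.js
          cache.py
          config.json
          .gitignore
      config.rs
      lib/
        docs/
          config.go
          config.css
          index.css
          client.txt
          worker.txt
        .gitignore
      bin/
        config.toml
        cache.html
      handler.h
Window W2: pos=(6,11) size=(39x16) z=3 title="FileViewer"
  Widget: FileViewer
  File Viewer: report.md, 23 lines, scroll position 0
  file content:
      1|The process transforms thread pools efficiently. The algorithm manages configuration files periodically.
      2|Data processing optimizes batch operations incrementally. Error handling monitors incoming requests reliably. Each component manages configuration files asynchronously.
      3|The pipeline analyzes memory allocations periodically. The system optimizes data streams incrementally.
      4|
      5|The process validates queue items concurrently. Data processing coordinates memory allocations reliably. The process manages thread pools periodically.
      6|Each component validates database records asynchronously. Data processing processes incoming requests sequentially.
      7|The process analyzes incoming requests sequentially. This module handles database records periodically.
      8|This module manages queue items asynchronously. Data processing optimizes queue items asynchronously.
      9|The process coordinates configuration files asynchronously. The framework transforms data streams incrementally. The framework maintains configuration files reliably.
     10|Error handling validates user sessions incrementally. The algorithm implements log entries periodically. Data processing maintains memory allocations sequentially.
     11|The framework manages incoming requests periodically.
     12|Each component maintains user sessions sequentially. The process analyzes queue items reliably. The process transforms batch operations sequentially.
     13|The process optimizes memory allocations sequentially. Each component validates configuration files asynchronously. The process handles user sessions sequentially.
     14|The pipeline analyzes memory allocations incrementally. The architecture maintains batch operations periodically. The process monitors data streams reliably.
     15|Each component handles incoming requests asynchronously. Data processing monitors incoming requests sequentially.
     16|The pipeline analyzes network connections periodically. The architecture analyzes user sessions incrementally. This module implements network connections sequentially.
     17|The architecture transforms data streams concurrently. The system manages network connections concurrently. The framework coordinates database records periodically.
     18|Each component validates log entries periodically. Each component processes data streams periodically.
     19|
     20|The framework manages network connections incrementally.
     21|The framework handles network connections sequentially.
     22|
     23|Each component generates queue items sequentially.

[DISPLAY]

              ┃    [+] data/           
━━━━━━━━━━━━━━━━━━━━━━━━━━━━━━━━━━━━━┓ 
 FileViewer                          ┃ 
─────────────────────────────────────┨ 
The process transforms thread pools ▲┃ 
Data processing optimizes batch oper█┃ 
The pipeline analyzes memory allocat░┃ 
                                    ░┃ 
The process validates queue items co░┃ 
Each component validates database re░┃ 
The process analyzes incoming reques░┃━
This module manages queue items asyn░┃ 
The process coordinates configuratio░┃ 
Error handling validates user sessio░┃ 
The framework manages incoming reque░┃ 
Each component maintains user sessio▼┃ 
━━━━━━━━━━━━━━━━━━━━━━━━━━━━━━━━━━━━━┛ 
                                       


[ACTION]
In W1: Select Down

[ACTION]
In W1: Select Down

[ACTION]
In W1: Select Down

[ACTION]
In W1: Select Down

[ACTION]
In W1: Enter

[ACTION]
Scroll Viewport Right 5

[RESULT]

         ┃    [+] data/                
━━━━━━━━━━━━━━━━━━━━━━━━━━━━━━━━┓      
Viewer                          ┃      
────────────────────────────────┨      
rocess transforms thread pools ▲┃      
processing optimizes batch oper█┃      
ipeline analyzes memory allocat░┃      
                               ░┃      
rocess validates queue items co░┃      
component validates database re░┃      
rocess analyzes incoming reques░┃━━━━━━
module manages queue items asyn░┃      
rocess coordinates configuratio░┃      
 handling validates user sessio░┃      
ramework manages incoming reque░┃      
component maintains user sessio▼┃      
━━━━━━━━━━━━━━━━━━━━━━━━━━━━━━━━┛      
                                       


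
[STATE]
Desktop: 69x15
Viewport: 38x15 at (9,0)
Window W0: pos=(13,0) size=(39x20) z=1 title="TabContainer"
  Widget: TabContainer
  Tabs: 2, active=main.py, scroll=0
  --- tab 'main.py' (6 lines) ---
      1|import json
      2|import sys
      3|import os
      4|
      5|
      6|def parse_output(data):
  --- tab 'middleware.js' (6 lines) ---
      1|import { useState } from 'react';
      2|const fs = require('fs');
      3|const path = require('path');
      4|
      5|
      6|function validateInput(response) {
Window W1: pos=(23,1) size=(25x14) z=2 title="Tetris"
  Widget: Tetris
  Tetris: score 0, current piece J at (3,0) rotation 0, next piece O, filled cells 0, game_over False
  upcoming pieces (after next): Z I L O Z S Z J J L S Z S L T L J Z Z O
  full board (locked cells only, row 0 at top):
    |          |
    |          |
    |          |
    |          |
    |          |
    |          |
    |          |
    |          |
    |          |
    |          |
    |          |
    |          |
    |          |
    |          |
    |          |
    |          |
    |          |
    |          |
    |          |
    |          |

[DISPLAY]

    ┏━━━━━━━━━━━━━━━━━━━━━━━━━━━━━━━━━
    ┃ TabConta┏━━━━━━━━━━━━━━━━━━━━━━━
    ┠─────────┃ Tetris                
    ┃[main.py]┠───────────────────────
    ┃─────────┃          │Next:       
    ┃import js┃          │▓▓          
    ┃import sy┃          │▓▓          
    ┃import os┃          │            
    ┃         ┃          │            
    ┃         ┃          │            
    ┃def parse┃          │Score:      
    ┃         ┃          │0           
    ┃         ┃          │            
    ┃         ┃          │            
    ┃         ┗━━━━━━━━━━━━━━━━━━━━━━━


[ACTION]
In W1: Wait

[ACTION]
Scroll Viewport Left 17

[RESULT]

             ┏━━━━━━━━━━━━━━━━━━━━━━━━
             ┃ TabConta┏━━━━━━━━━━━━━━
             ┠─────────┃ Tetris       
             ┃[main.py]┠──────────────
             ┃─────────┃          │Nex
             ┃import js┃          │▓▓ 
             ┃import sy┃          │▓▓ 
             ┃import os┃          │   
             ┃         ┃          │   
             ┃         ┃          │   
             ┃def parse┃          │Sco
             ┃         ┃          │0  
             ┃         ┃          │   
             ┃         ┃          │   
             ┃         ┗━━━━━━━━━━━━━━


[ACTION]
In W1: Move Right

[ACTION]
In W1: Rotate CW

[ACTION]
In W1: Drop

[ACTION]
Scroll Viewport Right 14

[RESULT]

━━━━━━━━━━━━━━━━━━━━━━━━━━━━━━━━━━━━━┓
 TabConta┏━━━━━━━━━━━━━━━━━━━━━━━┓   ┃
─────────┃ Tetris                ┃───┨
[main.py]┠───────────────────────┨   ┃
─────────┃          │Next:       ┃───┃
import js┃          │▓▓          ┃   ┃
import sy┃          │▓▓          ┃   ┃
import os┃          │            ┃   ┃
         ┃          │            ┃   ┃
         ┃          │            ┃   ┃
def parse┃          │Score:      ┃   ┃
         ┃          │0           ┃   ┃
         ┃          │            ┃   ┃
         ┃          │            ┃   ┃
         ┗━━━━━━━━━━━━━━━━━━━━━━━┛   ┃
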